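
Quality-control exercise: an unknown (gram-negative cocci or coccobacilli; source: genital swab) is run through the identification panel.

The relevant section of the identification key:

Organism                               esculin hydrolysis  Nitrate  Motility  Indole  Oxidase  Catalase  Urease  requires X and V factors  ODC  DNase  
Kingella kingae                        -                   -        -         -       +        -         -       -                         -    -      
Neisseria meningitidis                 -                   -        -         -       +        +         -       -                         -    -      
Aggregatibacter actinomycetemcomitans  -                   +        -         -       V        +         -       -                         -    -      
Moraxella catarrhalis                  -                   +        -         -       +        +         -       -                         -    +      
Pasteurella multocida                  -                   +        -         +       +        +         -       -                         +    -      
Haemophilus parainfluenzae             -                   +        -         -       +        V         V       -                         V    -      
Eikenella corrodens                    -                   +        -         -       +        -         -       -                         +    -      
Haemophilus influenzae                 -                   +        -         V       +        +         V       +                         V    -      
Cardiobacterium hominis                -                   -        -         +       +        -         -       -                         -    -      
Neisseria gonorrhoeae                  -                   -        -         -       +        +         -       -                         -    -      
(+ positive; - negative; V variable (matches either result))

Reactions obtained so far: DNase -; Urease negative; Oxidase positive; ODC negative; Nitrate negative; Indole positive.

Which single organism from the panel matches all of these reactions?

Cardiobacterium hominis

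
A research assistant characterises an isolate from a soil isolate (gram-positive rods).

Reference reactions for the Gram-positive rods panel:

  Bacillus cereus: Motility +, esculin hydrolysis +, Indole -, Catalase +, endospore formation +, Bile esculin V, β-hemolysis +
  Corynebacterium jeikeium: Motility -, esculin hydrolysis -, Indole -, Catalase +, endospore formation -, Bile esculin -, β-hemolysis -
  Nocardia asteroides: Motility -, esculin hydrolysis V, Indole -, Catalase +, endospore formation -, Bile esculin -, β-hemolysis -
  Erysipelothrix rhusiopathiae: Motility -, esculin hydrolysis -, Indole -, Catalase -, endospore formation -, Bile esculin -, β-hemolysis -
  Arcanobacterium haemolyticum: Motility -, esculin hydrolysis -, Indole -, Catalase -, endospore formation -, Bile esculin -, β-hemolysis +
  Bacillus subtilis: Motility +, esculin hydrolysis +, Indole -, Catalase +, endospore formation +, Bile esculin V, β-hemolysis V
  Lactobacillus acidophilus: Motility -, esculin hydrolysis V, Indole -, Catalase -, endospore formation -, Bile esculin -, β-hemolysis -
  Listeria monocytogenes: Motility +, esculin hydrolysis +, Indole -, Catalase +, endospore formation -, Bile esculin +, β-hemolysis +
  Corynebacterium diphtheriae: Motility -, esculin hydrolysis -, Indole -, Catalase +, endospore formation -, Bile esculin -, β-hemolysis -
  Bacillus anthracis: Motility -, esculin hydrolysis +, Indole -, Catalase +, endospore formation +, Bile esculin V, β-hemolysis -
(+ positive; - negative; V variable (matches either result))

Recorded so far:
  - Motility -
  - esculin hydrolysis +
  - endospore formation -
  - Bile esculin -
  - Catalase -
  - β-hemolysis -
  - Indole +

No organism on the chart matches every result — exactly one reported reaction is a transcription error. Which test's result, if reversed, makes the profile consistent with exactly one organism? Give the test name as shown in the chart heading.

As reported, no row in the chart matches all 7 reactions.
Reversing esculin hydrolysis → still no organism matches.
Reversing Bile esculin → still no organism matches.
Reversing Indole (to -) → unique match: Lactobacillus acidophilus.
Reversing β-hemolysis → still no organism matches.
Reversing Catalase → still no organism matches.
Reversing endospore formation → still no organism matches.
Reversing Motility → still no organism matches.

Indole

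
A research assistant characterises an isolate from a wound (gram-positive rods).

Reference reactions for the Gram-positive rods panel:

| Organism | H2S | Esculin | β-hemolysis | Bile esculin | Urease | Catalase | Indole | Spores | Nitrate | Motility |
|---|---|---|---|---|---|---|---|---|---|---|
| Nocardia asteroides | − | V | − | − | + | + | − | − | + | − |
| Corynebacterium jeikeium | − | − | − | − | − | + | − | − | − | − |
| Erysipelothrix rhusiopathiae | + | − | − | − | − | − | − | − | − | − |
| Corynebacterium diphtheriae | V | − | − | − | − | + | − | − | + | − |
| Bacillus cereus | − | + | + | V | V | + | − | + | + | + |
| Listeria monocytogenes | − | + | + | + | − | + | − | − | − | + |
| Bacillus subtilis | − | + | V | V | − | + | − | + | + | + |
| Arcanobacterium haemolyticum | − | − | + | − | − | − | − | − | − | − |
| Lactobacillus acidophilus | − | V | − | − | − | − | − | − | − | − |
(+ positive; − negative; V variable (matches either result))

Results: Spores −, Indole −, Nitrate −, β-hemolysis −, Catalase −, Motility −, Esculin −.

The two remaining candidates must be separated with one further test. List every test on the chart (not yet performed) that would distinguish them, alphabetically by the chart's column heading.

Spores −: excludes Bacillus cereus, Bacillus subtilis — 7 left.
Indole −: all 7 remaining candidates are consistent.
β-hemolysis −: excludes Listeria monocytogenes, Arcanobacterium haemolyticum — 5 left.
Nitrate −: excludes Nocardia asteroides, Corynebacterium diphtheriae — 3 left.
Esculin −: all 3 remaining candidates are consistent.
Motility −: all 3 remaining candidates are consistent.
Catalase −: excludes Corynebacterium jeikeium — 2 left.
Two candidates remain: Erysipelothrix rhusiopathiae and Lactobacillus acidophilus.
  H2S: Erysipelothrix rhusiopathiae +, Lactobacillus acidophilus − — discriminates.
  Bile esculin: − vs − — same for both, does not separate.
  Urease: − vs − — same for both, does not separate.

H2S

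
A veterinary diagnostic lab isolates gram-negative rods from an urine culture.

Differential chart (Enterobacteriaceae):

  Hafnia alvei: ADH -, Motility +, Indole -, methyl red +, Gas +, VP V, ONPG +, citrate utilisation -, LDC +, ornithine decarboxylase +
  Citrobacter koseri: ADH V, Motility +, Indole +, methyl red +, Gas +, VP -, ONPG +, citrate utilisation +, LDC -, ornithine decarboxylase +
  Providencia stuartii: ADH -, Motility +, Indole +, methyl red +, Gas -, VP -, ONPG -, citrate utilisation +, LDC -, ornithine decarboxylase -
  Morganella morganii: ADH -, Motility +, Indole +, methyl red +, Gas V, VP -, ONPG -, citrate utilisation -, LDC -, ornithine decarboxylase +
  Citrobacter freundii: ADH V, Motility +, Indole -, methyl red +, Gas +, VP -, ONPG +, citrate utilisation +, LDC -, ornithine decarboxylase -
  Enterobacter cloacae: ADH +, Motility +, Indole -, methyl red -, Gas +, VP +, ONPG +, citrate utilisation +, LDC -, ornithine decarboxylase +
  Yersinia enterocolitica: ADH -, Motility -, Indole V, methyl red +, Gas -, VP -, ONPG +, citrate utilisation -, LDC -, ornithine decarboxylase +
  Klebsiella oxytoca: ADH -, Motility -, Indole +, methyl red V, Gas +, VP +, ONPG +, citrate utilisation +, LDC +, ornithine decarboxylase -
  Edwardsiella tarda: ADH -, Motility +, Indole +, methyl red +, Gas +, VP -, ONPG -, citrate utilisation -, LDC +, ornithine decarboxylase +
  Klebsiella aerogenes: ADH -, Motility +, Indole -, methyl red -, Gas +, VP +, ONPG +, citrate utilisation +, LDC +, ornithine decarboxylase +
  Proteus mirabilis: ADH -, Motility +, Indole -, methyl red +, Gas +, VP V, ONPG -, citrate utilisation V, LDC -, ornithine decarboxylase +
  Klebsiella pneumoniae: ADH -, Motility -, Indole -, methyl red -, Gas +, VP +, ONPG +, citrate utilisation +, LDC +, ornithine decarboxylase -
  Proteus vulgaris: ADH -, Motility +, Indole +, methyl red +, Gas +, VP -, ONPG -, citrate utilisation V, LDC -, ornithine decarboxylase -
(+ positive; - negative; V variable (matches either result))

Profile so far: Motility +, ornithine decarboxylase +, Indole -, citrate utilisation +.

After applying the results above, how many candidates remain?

3

citrate utilisation +: excludes Hafnia alvei, Morganella morganii, Yersinia enterocolitica, Edwardsiella tarda — 9 left.
Indole -: excludes Citrobacter koseri, Providencia stuartii, Klebsiella oxytoca, Proteus vulgaris — 5 left.
Motility +: excludes Klebsiella pneumoniae — 4 left.
ornithine decarboxylase +: excludes Citrobacter freundii — 3 left.
Still consistent: Enterobacter cloacae, Klebsiella aerogenes, Proteus mirabilis.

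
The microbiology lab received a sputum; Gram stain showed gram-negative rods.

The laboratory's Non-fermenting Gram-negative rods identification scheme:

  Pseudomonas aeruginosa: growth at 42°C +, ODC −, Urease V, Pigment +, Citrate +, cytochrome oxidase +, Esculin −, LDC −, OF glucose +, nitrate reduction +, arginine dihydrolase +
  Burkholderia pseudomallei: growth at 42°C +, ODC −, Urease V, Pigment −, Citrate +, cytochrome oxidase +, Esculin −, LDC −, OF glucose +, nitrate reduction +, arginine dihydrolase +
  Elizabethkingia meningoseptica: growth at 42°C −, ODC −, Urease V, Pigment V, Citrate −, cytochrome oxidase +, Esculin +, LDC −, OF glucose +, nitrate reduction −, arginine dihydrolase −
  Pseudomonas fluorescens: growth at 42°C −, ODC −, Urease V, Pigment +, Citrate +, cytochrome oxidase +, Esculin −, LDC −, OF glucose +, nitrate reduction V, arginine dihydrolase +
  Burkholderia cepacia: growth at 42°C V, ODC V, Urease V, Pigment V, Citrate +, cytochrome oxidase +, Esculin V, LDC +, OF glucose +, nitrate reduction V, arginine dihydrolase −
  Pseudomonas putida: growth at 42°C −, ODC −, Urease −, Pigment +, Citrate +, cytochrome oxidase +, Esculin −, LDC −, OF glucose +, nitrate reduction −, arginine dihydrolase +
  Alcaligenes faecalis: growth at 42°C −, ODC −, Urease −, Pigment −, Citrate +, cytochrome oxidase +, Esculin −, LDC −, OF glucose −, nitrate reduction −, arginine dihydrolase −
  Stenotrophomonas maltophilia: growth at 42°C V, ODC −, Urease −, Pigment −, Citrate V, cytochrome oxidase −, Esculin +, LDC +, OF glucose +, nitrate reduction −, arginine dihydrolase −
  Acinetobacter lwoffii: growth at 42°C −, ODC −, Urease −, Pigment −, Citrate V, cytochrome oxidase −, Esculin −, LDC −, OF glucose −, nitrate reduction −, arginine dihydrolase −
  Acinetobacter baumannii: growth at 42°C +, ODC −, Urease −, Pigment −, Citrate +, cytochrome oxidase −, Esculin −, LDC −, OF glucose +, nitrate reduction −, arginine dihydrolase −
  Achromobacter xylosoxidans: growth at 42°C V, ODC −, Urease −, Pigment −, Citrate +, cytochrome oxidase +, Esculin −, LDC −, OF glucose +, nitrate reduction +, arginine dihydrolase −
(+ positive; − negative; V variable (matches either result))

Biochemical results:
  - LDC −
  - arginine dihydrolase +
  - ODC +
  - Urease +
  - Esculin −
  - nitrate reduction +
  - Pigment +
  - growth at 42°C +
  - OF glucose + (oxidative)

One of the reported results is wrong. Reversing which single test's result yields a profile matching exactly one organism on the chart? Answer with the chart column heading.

As reported, no row in the chart matches all 9 reactions.
Reversing LDC → still no organism matches.
Reversing arginine dihydrolase → still no organism matches.
Reversing nitrate reduction → still no organism matches.
Reversing Urease → still no organism matches.
Reversing Pigment → still no organism matches.
Reversing growth at 42°C → still no organism matches.
Reversing ODC (to −) → unique match: Pseudomonas aeruginosa.
Reversing Esculin → still no organism matches.
Reversing OF glucose → still no organism matches.

ODC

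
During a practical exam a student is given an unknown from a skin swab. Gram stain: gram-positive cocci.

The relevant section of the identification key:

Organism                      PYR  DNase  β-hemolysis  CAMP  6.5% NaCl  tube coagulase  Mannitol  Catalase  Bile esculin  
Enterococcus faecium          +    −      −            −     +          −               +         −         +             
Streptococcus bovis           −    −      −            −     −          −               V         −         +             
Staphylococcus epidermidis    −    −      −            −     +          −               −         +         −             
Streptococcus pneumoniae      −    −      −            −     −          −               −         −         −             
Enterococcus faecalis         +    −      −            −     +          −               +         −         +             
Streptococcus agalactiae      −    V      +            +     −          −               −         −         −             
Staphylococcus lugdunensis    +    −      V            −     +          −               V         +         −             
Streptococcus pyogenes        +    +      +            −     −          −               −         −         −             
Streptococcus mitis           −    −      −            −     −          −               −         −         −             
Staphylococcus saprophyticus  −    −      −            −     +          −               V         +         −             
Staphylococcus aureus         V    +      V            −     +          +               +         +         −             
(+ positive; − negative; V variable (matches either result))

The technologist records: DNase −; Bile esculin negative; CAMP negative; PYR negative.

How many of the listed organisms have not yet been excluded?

PYR −: excludes Enterococcus faecium, Enterococcus faecalis, Staphylococcus lugdunensis, Streptococcus pyogenes — 7 left.
Bile esculin −: excludes Streptococcus bovis — 6 left.
DNase −: excludes Staphylococcus aureus — 5 left.
CAMP −: excludes Streptococcus agalactiae — 4 left.
Still consistent: Staphylococcus epidermidis, Staphylococcus saprophyticus, Streptococcus mitis, Streptococcus pneumoniae.

4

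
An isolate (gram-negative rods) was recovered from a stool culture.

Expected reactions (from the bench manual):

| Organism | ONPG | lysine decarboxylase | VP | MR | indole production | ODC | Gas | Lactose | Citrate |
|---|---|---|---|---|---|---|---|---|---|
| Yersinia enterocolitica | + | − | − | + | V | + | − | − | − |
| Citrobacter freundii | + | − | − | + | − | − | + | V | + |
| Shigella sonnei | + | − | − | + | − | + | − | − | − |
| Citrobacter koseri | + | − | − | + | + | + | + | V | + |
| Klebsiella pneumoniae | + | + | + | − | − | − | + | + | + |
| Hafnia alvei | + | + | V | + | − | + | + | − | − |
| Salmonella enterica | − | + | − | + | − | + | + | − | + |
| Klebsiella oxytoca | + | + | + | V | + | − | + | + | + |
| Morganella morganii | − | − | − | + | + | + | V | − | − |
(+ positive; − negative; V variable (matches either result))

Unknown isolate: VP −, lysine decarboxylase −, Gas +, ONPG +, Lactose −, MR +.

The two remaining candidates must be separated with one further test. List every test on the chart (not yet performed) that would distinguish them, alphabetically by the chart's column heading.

indole production, ODC

lysine decarboxylase −: excludes Klebsiella pneumoniae, Hafnia alvei, Salmonella enterica, Klebsiella oxytoca — 5 left.
MR +: all 5 remaining candidates are consistent.
Gas +: excludes Yersinia enterocolitica, Shigella sonnei — 3 left.
Lactose −: all 3 remaining candidates are consistent.
VP −: all 3 remaining candidates are consistent.
ONPG +: excludes Morganella morganii — 2 left.
Two candidates remain: Citrobacter freundii and Citrobacter koseri.
  indole production: Citrobacter freundii −, Citrobacter koseri + — discriminates.
  ODC: Citrobacter freundii −, Citrobacter koseri + — discriminates.
  Citrate: + vs + — same for both, does not separate.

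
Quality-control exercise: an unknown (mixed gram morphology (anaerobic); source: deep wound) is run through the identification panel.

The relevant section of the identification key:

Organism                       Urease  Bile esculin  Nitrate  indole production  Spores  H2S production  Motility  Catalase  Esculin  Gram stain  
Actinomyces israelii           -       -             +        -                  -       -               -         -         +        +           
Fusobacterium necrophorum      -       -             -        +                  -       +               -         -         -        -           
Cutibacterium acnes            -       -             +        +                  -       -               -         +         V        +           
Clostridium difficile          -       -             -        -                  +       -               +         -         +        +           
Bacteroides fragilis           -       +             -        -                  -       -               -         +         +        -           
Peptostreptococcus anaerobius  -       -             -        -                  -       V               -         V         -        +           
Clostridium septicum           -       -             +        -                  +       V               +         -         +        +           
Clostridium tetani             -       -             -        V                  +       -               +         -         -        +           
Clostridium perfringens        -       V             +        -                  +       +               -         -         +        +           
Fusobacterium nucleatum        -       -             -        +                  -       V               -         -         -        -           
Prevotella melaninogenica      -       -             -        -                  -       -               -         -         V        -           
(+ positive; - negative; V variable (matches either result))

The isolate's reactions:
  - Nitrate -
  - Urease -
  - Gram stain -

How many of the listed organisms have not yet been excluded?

Urease -: all 11 remaining candidates are consistent.
Gram stain -: excludes 7 organisms — 4 left.
Nitrate -: all 4 remaining candidates are consistent.
Still consistent: Bacteroides fragilis, Fusobacterium necrophorum, Fusobacterium nucleatum, Prevotella melaninogenica.

4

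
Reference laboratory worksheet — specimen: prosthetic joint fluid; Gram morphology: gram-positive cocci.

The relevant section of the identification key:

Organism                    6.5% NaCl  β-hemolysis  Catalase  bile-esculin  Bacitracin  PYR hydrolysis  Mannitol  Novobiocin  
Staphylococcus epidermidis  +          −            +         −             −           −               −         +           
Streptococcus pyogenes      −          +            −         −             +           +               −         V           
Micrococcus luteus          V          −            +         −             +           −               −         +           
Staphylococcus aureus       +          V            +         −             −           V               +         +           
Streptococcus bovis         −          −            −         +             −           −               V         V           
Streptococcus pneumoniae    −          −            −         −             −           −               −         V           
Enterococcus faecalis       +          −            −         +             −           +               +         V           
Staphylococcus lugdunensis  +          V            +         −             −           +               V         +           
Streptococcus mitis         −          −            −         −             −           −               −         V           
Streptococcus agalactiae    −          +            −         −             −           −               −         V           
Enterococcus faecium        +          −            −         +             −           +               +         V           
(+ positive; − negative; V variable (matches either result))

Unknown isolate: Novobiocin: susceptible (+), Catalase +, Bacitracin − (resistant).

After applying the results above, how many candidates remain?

3

Catalase +: excludes 7 organisms — 4 left.
Novobiocin +: all 4 remaining candidates are consistent.
Bacitracin −: excludes Micrococcus luteus — 3 left.
Still consistent: Staphylococcus aureus, Staphylococcus epidermidis, Staphylococcus lugdunensis.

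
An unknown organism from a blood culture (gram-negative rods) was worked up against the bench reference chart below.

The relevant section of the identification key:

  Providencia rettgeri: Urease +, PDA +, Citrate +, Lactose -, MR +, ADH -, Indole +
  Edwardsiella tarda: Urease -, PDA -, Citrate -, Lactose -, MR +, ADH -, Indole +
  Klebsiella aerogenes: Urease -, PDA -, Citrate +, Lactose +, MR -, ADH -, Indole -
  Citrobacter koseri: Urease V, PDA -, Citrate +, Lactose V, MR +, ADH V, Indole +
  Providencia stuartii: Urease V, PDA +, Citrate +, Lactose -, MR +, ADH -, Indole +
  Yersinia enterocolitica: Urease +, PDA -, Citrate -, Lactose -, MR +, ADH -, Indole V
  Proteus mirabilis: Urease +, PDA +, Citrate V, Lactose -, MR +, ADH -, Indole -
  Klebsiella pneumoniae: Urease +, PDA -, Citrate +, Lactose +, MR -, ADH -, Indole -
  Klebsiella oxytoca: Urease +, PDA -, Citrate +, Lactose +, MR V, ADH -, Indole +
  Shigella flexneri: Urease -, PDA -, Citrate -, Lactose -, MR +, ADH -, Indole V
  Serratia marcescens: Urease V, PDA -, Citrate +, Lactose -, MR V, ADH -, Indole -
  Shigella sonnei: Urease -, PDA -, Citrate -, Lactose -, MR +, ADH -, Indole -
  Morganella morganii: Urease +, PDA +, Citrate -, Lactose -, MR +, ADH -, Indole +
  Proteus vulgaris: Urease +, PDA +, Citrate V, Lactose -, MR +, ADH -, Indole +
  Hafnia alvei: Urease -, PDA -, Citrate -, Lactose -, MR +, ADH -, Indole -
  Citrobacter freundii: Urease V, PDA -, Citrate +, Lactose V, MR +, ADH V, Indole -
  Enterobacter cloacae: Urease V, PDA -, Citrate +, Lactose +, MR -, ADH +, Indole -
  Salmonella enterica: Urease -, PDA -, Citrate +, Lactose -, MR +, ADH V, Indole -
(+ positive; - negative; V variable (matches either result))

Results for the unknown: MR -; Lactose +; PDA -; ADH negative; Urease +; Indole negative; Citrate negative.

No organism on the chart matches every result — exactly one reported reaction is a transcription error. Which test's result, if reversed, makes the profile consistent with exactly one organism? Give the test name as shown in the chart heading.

As reported, no row in the chart matches all 7 reactions.
Reversing PDA → still no organism matches.
Reversing Citrate (to +) → unique match: Klebsiella pneumoniae.
Reversing Indole → still no organism matches.
Reversing Lactose → still no organism matches.
Reversing Urease → still no organism matches.
Reversing ADH → still no organism matches.
Reversing MR → still no organism matches.

Citrate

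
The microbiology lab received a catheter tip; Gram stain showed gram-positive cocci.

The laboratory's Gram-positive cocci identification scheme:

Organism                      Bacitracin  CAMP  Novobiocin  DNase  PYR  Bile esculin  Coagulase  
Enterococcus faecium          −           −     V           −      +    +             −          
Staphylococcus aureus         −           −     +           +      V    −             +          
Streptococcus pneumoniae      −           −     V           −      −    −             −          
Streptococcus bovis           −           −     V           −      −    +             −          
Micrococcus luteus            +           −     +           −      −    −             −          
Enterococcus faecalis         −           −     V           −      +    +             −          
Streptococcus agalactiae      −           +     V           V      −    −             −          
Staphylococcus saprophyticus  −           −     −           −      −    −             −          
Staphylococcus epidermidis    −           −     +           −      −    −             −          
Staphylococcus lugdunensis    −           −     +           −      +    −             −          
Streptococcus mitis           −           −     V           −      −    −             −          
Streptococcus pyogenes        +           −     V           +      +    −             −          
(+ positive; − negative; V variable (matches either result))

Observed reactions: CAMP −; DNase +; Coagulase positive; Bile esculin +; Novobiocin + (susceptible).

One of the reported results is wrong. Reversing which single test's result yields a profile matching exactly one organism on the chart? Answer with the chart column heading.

As reported, no row in the chart matches all 5 reactions.
Reversing CAMP → still no organism matches.
Reversing Coagulase → still no organism matches.
Reversing Bile esculin (to −) → unique match: Staphylococcus aureus.
Reversing Novobiocin → still no organism matches.
Reversing DNase → still no organism matches.

Bile esculin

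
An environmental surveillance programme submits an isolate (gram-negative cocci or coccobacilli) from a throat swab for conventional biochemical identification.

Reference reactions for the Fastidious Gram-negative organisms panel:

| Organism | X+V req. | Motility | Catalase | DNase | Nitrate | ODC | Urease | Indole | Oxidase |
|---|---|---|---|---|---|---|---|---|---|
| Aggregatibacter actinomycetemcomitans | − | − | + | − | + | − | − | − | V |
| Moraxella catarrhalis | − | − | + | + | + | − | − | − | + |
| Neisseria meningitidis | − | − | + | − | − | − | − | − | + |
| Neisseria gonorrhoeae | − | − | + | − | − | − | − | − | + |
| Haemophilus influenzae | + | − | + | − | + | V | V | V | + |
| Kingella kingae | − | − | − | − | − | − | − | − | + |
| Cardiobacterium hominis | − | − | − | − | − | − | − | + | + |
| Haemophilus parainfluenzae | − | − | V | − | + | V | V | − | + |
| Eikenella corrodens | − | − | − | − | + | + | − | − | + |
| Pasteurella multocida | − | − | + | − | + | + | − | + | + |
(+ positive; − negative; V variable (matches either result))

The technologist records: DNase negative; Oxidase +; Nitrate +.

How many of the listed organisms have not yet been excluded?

5

Oxidase +: all 10 remaining candidates are consistent.
Nitrate +: excludes Neisseria meningitidis, Neisseria gonorrhoeae, Kingella kingae, Cardiobacterium hominis — 6 left.
DNase −: excludes Moraxella catarrhalis — 5 left.
Still consistent: Aggregatibacter actinomycetemcomitans, Eikenella corrodens, Haemophilus influenzae, Haemophilus parainfluenzae, Pasteurella multocida.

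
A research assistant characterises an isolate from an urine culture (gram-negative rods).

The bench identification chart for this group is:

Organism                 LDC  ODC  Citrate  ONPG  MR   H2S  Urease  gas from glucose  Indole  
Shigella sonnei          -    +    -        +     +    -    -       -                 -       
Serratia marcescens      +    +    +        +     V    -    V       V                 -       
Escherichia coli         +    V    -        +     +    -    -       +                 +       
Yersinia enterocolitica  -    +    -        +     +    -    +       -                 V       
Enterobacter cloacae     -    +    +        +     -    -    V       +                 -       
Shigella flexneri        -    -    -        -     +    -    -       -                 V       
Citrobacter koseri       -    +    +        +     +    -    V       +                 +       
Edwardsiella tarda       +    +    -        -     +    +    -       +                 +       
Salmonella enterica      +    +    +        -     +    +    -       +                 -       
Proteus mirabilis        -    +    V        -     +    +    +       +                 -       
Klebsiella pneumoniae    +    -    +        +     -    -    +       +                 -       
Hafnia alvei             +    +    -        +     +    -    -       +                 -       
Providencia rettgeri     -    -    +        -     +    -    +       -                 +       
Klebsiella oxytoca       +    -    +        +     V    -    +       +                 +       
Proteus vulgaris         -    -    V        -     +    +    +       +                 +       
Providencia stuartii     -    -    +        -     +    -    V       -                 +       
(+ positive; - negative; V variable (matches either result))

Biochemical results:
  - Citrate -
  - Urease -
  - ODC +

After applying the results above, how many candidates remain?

ODC +: excludes 6 organisms — 10 left.
Urease -: excludes Yersinia enterocolitica, Proteus mirabilis — 8 left.
Citrate -: excludes Serratia marcescens, Enterobacter cloacae, Citrobacter koseri, Salmonella enterica — 4 left.
Still consistent: Edwardsiella tarda, Escherichia coli, Hafnia alvei, Shigella sonnei.

4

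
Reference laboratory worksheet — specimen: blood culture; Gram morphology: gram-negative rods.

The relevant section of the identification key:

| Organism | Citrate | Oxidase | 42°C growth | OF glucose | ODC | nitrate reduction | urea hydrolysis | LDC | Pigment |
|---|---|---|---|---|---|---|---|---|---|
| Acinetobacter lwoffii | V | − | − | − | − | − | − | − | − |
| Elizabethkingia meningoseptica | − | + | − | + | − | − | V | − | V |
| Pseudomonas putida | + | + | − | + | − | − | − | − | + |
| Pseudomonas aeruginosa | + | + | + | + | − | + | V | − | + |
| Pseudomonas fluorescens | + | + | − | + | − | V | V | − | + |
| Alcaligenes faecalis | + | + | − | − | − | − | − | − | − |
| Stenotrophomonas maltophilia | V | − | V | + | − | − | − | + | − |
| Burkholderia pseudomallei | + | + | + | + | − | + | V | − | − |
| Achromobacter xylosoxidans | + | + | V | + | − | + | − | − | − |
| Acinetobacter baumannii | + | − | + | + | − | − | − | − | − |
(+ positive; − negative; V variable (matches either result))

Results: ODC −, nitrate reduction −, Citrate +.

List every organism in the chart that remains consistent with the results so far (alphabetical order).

Acinetobacter baumannii, Acinetobacter lwoffii, Alcaligenes faecalis, Pseudomonas fluorescens, Pseudomonas putida, Stenotrophomonas maltophilia

Citrate +: excludes Elizabethkingia meningoseptica — 9 left.
nitrate reduction −: excludes Pseudomonas aeruginosa, Burkholderia pseudomallei, Achromobacter xylosoxidans — 6 left.
ODC −: all 6 remaining candidates are consistent.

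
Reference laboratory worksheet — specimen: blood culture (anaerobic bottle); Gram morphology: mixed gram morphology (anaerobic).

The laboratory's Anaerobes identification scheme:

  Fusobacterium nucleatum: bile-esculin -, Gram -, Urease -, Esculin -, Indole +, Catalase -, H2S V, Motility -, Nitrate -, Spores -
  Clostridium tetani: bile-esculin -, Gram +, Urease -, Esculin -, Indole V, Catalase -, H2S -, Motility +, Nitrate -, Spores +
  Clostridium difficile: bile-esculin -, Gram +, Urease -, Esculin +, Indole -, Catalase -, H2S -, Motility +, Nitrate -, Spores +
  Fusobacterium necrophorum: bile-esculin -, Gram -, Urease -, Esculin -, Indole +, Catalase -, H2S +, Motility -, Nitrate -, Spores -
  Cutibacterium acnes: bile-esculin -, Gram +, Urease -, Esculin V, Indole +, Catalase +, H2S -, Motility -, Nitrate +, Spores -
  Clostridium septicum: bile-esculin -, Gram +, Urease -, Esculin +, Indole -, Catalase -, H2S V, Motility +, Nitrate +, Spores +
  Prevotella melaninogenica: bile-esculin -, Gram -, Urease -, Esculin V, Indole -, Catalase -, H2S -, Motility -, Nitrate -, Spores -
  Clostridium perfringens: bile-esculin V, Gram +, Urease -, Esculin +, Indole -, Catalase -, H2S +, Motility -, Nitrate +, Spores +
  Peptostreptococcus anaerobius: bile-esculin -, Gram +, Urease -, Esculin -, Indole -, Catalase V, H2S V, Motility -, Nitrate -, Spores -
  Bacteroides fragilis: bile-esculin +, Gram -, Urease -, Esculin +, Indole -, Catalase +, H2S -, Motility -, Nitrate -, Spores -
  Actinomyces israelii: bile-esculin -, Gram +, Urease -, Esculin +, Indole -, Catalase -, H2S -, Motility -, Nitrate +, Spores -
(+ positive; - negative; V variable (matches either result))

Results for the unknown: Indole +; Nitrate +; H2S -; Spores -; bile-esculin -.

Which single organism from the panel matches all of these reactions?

Indole +: excludes 7 organisms — 4 left.
bile-esculin -: all 4 remaining candidates are consistent.
Nitrate +: excludes Fusobacterium nucleatum, Clostridium tetani, Fusobacterium necrophorum — 1 left.
H2S -: the one remaining candidate is consistent.
Spores -: the one remaining candidate is consistent.

Cutibacterium acnes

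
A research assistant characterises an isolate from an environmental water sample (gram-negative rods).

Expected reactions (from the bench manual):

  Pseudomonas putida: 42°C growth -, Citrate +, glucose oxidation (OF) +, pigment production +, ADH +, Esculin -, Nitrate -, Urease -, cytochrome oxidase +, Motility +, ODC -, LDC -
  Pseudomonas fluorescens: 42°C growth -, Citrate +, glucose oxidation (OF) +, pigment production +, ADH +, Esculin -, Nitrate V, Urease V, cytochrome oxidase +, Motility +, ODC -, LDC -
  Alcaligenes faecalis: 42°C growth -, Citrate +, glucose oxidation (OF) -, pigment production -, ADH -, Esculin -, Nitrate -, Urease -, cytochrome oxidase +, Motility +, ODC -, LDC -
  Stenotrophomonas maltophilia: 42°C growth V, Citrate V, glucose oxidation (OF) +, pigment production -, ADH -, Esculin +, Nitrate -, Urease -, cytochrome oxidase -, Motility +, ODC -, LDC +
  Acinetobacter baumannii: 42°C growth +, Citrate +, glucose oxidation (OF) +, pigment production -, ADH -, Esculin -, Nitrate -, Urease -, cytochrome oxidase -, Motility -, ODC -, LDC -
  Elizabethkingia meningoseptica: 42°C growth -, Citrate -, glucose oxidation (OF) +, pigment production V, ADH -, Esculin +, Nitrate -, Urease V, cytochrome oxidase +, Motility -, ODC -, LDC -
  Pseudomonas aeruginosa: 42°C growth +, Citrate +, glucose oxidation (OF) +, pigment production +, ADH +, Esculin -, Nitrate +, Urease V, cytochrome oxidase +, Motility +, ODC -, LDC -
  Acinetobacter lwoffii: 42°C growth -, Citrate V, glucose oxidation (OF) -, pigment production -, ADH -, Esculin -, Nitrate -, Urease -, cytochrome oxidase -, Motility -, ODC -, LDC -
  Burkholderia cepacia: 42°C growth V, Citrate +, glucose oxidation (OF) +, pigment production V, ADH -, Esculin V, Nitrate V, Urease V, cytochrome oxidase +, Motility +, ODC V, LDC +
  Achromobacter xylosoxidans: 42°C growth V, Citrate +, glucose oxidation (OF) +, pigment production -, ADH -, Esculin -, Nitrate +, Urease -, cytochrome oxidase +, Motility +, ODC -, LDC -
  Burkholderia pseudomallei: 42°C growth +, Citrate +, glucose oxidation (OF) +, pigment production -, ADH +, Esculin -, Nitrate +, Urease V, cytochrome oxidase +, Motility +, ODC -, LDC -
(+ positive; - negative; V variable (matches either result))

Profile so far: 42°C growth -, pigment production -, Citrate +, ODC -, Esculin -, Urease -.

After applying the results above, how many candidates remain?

Esculin -: excludes Stenotrophomonas maltophilia, Elizabethkingia meningoseptica — 9 left.
pigment production -: excludes Pseudomonas putida, Pseudomonas fluorescens, Pseudomonas aeruginosa — 6 left.
Urease -: all 6 remaining candidates are consistent.
ODC -: all 6 remaining candidates are consistent.
Citrate +: all 6 remaining candidates are consistent.
42°C growth -: excludes Acinetobacter baumannii, Burkholderia pseudomallei — 4 left.
Still consistent: Achromobacter xylosoxidans, Acinetobacter lwoffii, Alcaligenes faecalis, Burkholderia cepacia.

4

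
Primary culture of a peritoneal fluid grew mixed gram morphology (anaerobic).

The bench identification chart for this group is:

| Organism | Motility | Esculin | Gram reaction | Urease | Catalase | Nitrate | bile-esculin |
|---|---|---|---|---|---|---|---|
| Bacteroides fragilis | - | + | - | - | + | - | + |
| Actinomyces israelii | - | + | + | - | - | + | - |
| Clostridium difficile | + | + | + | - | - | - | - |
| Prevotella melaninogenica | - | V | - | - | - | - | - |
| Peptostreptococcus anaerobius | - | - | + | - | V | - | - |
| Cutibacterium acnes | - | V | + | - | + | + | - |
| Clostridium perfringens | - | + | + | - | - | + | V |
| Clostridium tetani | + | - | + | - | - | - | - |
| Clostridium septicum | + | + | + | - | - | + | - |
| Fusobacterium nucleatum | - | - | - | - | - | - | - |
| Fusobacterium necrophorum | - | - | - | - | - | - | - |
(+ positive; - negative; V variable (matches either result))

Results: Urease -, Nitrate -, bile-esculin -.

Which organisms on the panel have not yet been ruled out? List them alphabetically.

Nitrate -: excludes Actinomyces israelii, Cutibacterium acnes, Clostridium perfringens, Clostridium septicum — 7 left.
Urease -: all 7 remaining candidates are consistent.
bile-esculin -: excludes Bacteroides fragilis — 6 left.

Clostridium difficile, Clostridium tetani, Fusobacterium necrophorum, Fusobacterium nucleatum, Peptostreptococcus anaerobius, Prevotella melaninogenica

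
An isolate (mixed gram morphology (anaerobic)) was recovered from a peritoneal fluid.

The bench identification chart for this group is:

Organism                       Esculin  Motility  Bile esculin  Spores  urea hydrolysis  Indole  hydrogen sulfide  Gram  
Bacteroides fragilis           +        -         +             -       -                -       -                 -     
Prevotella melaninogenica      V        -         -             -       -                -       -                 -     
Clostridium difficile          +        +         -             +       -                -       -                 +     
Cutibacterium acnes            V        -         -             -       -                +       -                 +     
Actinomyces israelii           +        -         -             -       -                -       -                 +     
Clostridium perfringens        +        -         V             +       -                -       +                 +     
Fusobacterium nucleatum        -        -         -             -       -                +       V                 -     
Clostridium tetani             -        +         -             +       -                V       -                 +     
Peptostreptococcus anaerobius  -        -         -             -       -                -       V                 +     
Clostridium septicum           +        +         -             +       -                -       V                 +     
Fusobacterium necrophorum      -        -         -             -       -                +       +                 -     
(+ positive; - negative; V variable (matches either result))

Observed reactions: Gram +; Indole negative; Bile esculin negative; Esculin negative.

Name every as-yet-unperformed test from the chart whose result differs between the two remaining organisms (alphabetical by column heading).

Esculin -: excludes 5 organisms — 6 left.
Indole -: excludes Cutibacterium acnes, Fusobacterium nucleatum, Fusobacterium necrophorum — 3 left.
Bile esculin -: all 3 remaining candidates are consistent.
Gram +: excludes Prevotella melaninogenica — 2 left.
Two candidates remain: Clostridium tetani and Peptostreptococcus anaerobius.
  Motility: Clostridium tetani +, Peptostreptococcus anaerobius - — discriminates.
  Spores: Clostridium tetani +, Peptostreptococcus anaerobius - — discriminates.
  urea hydrolysis: - vs - — same for both, does not separate.
  hydrogen sulfide: - vs V — variable for at least one, does not separate.

Motility, Spores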